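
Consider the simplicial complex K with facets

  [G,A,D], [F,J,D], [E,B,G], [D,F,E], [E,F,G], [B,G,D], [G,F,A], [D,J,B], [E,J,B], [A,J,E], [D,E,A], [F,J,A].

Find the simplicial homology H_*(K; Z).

H_0 ≅ Z,  H_1 ≅ Z/2,  H_2 = 0.

We work with the vertex ordering A < B < D < E < F < G < J. The simplices of K, each written with vertices in increasing order, are:

  0-simplices (7): A, B, D, E, F, G, J
  1-simplices (18): AD, AE, AF, AG, AJ, BD, BE, BG, BJ, DE, DF, DG, DJ, EF, EG, EJ, FG, FJ
  2-simplices (12): ADE, ADG, AEJ, AFG, AFJ, BDG, BDJ, BEG, BEJ, DEF, DFJ, EFG

giving chain groups C_0 ≅ Z^7, C_1 ≅ Z^18, C_2 ≅ Z^12.

∂_1: C_1 → C_0 sends each edge [p,q] (with p < q) to q − p.
As a 7×18 matrix over Z this has rank 6, with invariant factors (1,1,1,1,1,1).

The boundary map ∂_2: C_2 → C_1 maps a triangle to the signed sum of its edges. For instance
  ∂BEJ = EJ − BJ + BE,
  ∂BDG = DG − BG + BD.
This gives a 18×12 integer matrix of rank 12; reducing to Smith normal form yields diagonal entries (1,1,1,1,1,1,1,1,1,1,1,2).

Now H_k = ker ∂_k / im ∂_{k+1}, so:

  H_0: rank C_0 − rank ∂_1 = 7 − 6 = 1, and the invariant factors of ∂_1 are all 1, so H_0 ≅ Z.
  H_1: rank ker ∂_1 − rank ∂_2 = (18 − 6) − 12 = 0, and ∂_2 has invariant factor 2 > 1, so H_1 ≅ Z/2.
  H_2: rank ker ∂_2 − rank ∂_3 = (12 − 12) − 0 = 0, and there is no ∂_3, so H_2 ≅ 0.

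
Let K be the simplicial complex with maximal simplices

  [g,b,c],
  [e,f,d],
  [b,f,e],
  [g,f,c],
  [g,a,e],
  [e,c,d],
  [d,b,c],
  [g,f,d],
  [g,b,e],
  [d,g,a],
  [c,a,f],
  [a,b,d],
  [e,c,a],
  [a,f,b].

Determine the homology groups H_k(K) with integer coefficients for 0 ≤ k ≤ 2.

H_0 ≅ Z,  H_1 ≅ Z^2,  H_2 ≅ Z.

K has 7 vertices, 21 edges, 14 triangles.
rank ∂_0 = 0, rank ∂_1 = 6 ⇒ b_0 = 7 − 0 − 6 = 1; all invariant factors of ∂_1 are 1 so no torsion. So H_0 = Z.
rank ∂_1 = 6, rank ∂_2 = 13 ⇒ b_1 = 21 − 6 − 13 = 2; all invariant factors of ∂_2 are 1 so no torsion. So H_1 = Z^2.
rank ∂_2 = 13, rank ∂_3 = 0 ⇒ b_2 = 14 − 13 − 0 = 1. So H_2 = Z.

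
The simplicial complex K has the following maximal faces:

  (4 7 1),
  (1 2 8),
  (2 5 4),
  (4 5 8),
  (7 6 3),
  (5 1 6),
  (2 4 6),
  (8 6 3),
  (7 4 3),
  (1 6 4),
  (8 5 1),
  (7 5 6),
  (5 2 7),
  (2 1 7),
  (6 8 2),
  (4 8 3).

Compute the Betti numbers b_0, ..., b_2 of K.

K has 8 vertices, 24 edges, 16 triangles.
rank ∂_0 = 0, rank ∂_1 = 7 ⇒ b_0 = 8 − 0 − 7 = 1; all invariant factors of ∂_1 are 1 so no torsion. So H_0 ≅ Z.
rank ∂_1 = 7, rank ∂_2 = 15 ⇒ b_1 = 24 − 7 − 15 = 2; all invariant factors of ∂_2 are 1 so no torsion. So H_1 ≅ Z^2.
rank ∂_2 = 15, rank ∂_3 = 0 ⇒ b_2 = 16 − 15 − 0 = 1. So H_2 ≅ Z.

b_0 = 1, b_1 = 2, b_2 = 1.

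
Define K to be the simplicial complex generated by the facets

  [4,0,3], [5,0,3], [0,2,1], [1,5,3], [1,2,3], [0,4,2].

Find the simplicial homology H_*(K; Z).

H_0 ≅ Z,  H_1 ≅ Z,  H_2 = 0.

Order the vertices as 0 < 1 < 2 < 3 < 4 < 5. Listing each simplex with vertices in this order, K has dimension 2 with simplices:

  0-simplices (6): [0], [1], [2], [3], [4], [5]
  1-simplices (12): [0,1], [0,2], [0,3], [0,4], [0,5], [1,2], [1,3], [1,5], [2,3], [2,4], [3,4], [3,5]
  2-simplices (6): [0,1,2], [0,2,4], [0,3,4], [0,3,5], [1,2,3], [1,3,5]

so the chain groups are C_0 ≅ Z^6, C_1 ≅ Z^12, C_2 ≅ Z^6.

Boundary ∂_1: C_1 → C_0 maps an edge to its endpoints' difference, ∂[p,q] = q − p. For instance
  ∂[3,5] = [5] − [3].
The 6×12 boundary matrix has rank 5 and Smith normal form diag(1,1,1,1,1).

∂_2: C_2 → C_1 sends each 2-simplex [p,q,r] to [q,r] − [p,r] + [p,q]. For instance
  ∂[0,3,5] = [3,5] − [0,5] + [0,3],
  ∂[1,2,3] = [2,3] − [1,3] + [1,2].
The 12×6 boundary matrix has rank 6 and Smith normal form diag(1,1,1,1,1,1).

Computing H_k = (kernel of ∂_k) / (image of ∂_{k+1}):

  H_0: rank C_0 − rank ∂_1 = 6 − 5 = 1, and the invariant factors of ∂_1 are all 1, so H_0 ≅ Z.
  H_1: rank ker ∂_1 − rank ∂_2 = (12 − 5) − 6 = 1, and the invariant factors of ∂_2 are all 1, so H_1 ≅ Z.
  H_2: rank ker ∂_2 − rank ∂_3 = (6 − 6) − 0 = 0, and there is no ∂_3, so H_2 ≅ 0.

As a check, the Euler characteristic is 6 − 12 + 6 = 0, which agrees with 1 − 1 + 0 = 0.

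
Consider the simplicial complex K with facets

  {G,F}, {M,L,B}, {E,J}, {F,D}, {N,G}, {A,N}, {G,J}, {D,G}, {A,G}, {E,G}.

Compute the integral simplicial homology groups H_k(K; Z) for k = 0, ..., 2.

H_0 ≅ Z^2,  H_1 ≅ Z^3,  H_2 = 0.

We work with the vertex ordering A < B < D < E < F < G < J < L < M < N. The simplices of K, each written with vertices in increasing order, are:

  0-simplices (10): A, B, D, E, F, G, J, L, M, N
  1-simplices (12): AG, AN, BL, BM, DF, DG, EG, EJ, FG, GJ, GN, LM
  2-simplices (1): BLM

so the chain groups are C_0 ≅ Z^10, C_1 ≅ Z^12, C_2 ≅ Z^1.

Boundary ∂_1: C_1 → C_0 maps an edge to its endpoints' difference, ∂[p,q] = q − p. For instance
  ∂FG = G − F.
The resulting 10×12 matrix has rank 8, and its Smith normal form has invariant factors (1,1,1,1,1,1,1,1).

The boundary map ∂_2: C_2 → C_1 acts by ∂[p,q,r] = [q,r] − [p,r] + [p,q]. For instance
  ∂BLM = LM − BM + BL.
The resulting 12×1 matrix has rank 1, and its Smith normal form has invariant factors (1).

From H_k ≅ ker(∂_k) / im(∂_{k+1}) we obtain:

  H_0: rank C_0 − rank ∂_1 = 10 − 8 = 2, and the invariant factors of ∂_1 are all 1, so H_0 ≅ Z^2.
  H_1: rank ker ∂_1 − rank ∂_2 = (12 − 8) − 1 = 3, and the invariant factors of ∂_2 are all 1, so H_1 ≅ Z^3.
  H_2: rank ker ∂_2 − rank ∂_3 = (1 − 1) − 0 = 0, and there is no ∂_3, so H_2 ≅ 0.

As a check, the Euler characteristic is 10 − 12 + 1 = -1, which agrees with 2 − 3 + 0 = -1.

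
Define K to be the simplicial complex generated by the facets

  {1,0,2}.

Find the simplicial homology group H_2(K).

H_2 ≅ 0.

K has 3 vertices, 3 edges, 1 triangle.
rank ∂_2 = 1, rank ∂_3 = 0 ⇒ b_2 = 1 − 1 − 0 = 0. So H_2 = 0.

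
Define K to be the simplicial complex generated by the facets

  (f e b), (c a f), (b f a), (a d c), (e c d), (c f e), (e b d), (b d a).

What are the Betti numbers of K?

Take the total order a < b < c < d < e < f on the vertex set. Then K (dimension 2) consists of the simplices:

  0-simplices (6): a, b, c, d, e, f
  1-simplices (12): ab, ac, ad, af, bd, be, bf, cd, ce, cf, de, ef
  2-simplices (8): abd, abf, acd, acf, bde, bef, cde, cef

so the chain groups are C_0 ≅ Z^6, C_1 ≅ Z^12, C_2 ≅ Z^8.

The boundary map ∂_1: C_1 → C_0 is given by ∂[p,q] = [q] − [p]. For instance
  ∂ad = d − a.
The 6×12 boundary matrix has rank 5 and Smith normal form diag(1,1,1,1,1).

Boundary ∂_2: C_2 → C_1 maps a triangle to the signed sum of its edges. For instance
  ∂bde = de − be + bd,
  ∂abd = bd − ad + ab.
The 12×8 boundary matrix has rank 7 and Smith normal form diag(1,1,1,1,1,1,1).

Reading off H_k = ker ∂_k / im ∂_{k+1}:

  H_0: rank C_0 − rank ∂_1 = 6 − 5 = 1, and the invariant factors of ∂_1 are all 1, so H_0 ≅ Z.
  H_1: rank ker ∂_1 − rank ∂_2 = (12 − 5) − 7 = 0, and the invariant factors of ∂_2 are all 1, so H_1 ≅ 0.
  H_2: rank ker ∂_2 − rank ∂_3 = (8 − 7) − 0 = 1, and there is no ∂_3, so H_2 ≅ Z.

As a check, the Euler characteristic is 6 − 12 + 8 = 2, which agrees with 1 − 0 + 1 = 2.
(K is a triangulation of the 2-sphere S^2.)

Hence the Betti numbers are b_0 = 1, b_1 = 0, b_2 = 1.

b_0 = 1, b_1 = 0, b_2 = 1.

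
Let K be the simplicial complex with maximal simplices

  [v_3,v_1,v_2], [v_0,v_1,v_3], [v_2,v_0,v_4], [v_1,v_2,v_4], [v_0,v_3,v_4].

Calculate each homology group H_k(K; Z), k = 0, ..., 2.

H_0 ≅ Z,  H_1 ≅ Z,  H_2 = 0.

K has 5 vertices, 10 edges, 5 triangles.
rank ∂_0 = 0, rank ∂_1 = 4 ⇒ b_0 = 5 − 0 − 4 = 1; all invariant factors of ∂_1 are 1 so no torsion. So H_0 ≅ Z.
rank ∂_1 = 4, rank ∂_2 = 5 ⇒ b_1 = 10 − 4 − 5 = 1; all invariant factors of ∂_2 are 1 so no torsion. So H_1 ≅ Z.
rank ∂_2 = 5, rank ∂_3 = 0 ⇒ b_2 = 5 − 5 − 0 = 0. So H_2 ≅ 0.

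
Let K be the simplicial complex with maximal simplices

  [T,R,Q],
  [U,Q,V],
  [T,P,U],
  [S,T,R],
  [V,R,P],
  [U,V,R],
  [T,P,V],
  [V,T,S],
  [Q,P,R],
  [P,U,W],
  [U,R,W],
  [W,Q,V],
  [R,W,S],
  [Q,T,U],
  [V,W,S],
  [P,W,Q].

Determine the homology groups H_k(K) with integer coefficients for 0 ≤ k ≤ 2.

H_0 ≅ Z,  H_1 ≅ Z^2,  H_2 ≅ Z.

We work with the vertex ordering P < Q < R < S < T < U < V < W. The simplices of K, each written with vertices in increasing order, are:

  0-simplices (8): P, Q, R, S, T, U, V, W
  1-simplices (24): PQ, PR, PT, PU, PV, PW, QR, QT, QU, QV, QW, RS, RT, RU, RV, RW, ST, SV, SW, TU, TV, UV, UW, VW
  2-simplices (16): PQR, PQW, PRV, PTU, PTV, PUW, QRT, QTU, QUV, QVW, RST, RSW, RUV, RUW, STV, SVW

so the chain groups are C_0 ≅ Z^8, C_1 ≅ Z^24, C_2 ≅ Z^16.

The boundary map ∂_1: C_1 → C_0 maps an edge to its endpoints' difference, ∂[p,q] = q − p.
The resulting 8×24 matrix has rank 7, and its Smith normal form has invariant factors (1,1,1,1,1,1,1).

Boundary ∂_2: C_2 → C_1 acts by ∂[p,q,r] = [q,r] − [p,r] + [p,q]. For instance
  ∂PUW = UW − PW + PU,
  ∂PQW = QW − PW + PQ.
The resulting 24×16 matrix has rank 15, and its Smith normal form has invariant factors (1,1,1,1,1,1,1,1,1,1,1,1,1,1,1).

Computing H_k = (kernel of ∂_k) / (image of ∂_{k+1}):

  H_0: rank C_0 − rank ∂_1 = 8 − 7 = 1, and the invariant factors of ∂_1 are all 1, so H_0 ≅ Z.
  H_1: rank ker ∂_1 − rank ∂_2 = (24 − 7) − 15 = 2, and the invariant factors of ∂_2 are all 1, so H_1 ≅ Z^2.
  H_2: rank ker ∂_2 − rank ∂_3 = (16 − 15) − 0 = 1, and there is no ∂_3, so H_2 ≅ Z.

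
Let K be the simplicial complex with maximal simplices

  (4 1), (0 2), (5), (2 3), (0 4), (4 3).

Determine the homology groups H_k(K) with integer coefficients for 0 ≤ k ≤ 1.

We work with the vertex ordering 0 < 1 < 2 < 3 < 4 < 5. The simplices of K, each written with vertices in increasing order, are:

  0-simplices (6): [0], [1], [2], [3], [4], [5]
  1-simplices (5): [0,2], [0,4], [1,4], [2,3], [3,4]

so the chain groups are C_0 ≅ Z^6, C_1 ≅ Z^5.

The boundary map ∂_1: C_1 → C_0 maps an edge to its endpoints' difference, ∂[p,q] = q − p. For instance
  ∂[1,4] = [4] − [1].
As a 6×5 matrix over Z this has rank 4, with invariant factors (1,1,1,1).

Reading off H_k = ker ∂_k / im ∂_{k+1}:

  H_0: rank C_0 − rank ∂_1 = 6 − 4 = 2, and the invariant factors of ∂_1 are all 1, so H_0 = Z^2.
  H_1: rank ker ∂_1 − rank ∂_2 = (5 − 4) − 0 = 1, and there is no ∂_2, so H_1 = Z.

H_0 ≅ Z^2,  H_1 ≅ Z.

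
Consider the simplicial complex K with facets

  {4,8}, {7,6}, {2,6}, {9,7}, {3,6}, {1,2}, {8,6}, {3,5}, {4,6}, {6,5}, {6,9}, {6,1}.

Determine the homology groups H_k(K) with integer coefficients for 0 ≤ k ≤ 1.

Take the total order 1 < 2 < 3 < 4 < 5 < 6 < 7 < 8 < 9 on the vertex set. Then K (dimension 1) consists of the simplices:

  0-simplices (9): [1], [2], [3], [4], [5], [6], [7], [8], [9]
  1-simplices (12): [1,2], [1,6], [2,6], [3,5], [3,6], [4,6], [4,8], [5,6], [6,7], [6,8], [6,9], [7,9]

Hence C_0 ≅ Z^9, C_1 ≅ Z^12.

The boundary map ∂_1: C_1 → C_0 is given by ∂[p,q] = [q] − [p]. For instance
  ∂[4,8] = [8] − [4].
The resulting 9×12 matrix has rank 8, and its Smith normal form has invariant factors (1,1,1,1,1,1,1,1).

Now H_k = ker ∂_k / im ∂_{k+1}, so:

  H_0: rank C_0 − rank ∂_1 = 9 − 8 = 1, and the invariant factors of ∂_1 are all 1, so H_0 = Z.
  H_1: rank ker ∂_1 − rank ∂_2 = (12 − 8) − 0 = 4, and there is no ∂_2, so H_1 = Z^4.

H_0 ≅ Z,  H_1 ≅ Z^4.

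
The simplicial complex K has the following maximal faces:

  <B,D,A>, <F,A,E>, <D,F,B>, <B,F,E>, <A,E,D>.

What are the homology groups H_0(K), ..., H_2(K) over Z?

Fix the vertex order A < B < D < E < F and write every simplex with vertices in increasing order. Then dim K = 2 and the simplices of K are:

  0-simplices (5): A, B, D, E, F
  1-simplices (10): AB, AD, AE, AF, BD, BE, BF, DE, DF, EF
  2-simplices (5): ABD, ADE, AEF, BDF, BEF

so the chain groups are C_0 ≅ Z^5, C_1 ≅ Z^10, C_2 ≅ Z^5.

The boundary map ∂_1: C_1 → C_0 is given by ∂[p,q] = [q] − [p].
The 5×10 boundary matrix has rank 4 and Smith normal form diag(1,1,1,1).

The boundary map ∂_2: C_2 → C_1 maps a triangle to the signed sum of its edges. For instance
  ∂BEF = EF − BF + BE,
  ∂ADE = DE − AE + AD.
The 10×5 boundary matrix has rank 5 and Smith normal form diag(1,1,1,1,1).

Reading off H_k = ker ∂_k / im ∂_{k+1}:

  H_0: rank C_0 − rank ∂_1 = 5 − 4 = 1, and the invariant factors of ∂_1 are all 1, so H_0 ≅ Z.
  H_1: rank ker ∂_1 − rank ∂_2 = (10 − 4) − 5 = 1, and the invariant factors of ∂_2 are all 1, so H_1 ≅ Z.
  H_2: rank ker ∂_2 − rank ∂_3 = (5 − 5) − 0 = 0, and there is no ∂_3, so H_2 ≅ 0.

H_0 = Z,  H_1 = Z,  H_2 = 0.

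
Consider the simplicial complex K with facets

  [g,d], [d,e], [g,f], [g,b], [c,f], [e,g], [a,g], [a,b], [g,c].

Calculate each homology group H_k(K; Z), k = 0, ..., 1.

Fix the vertex order a < b < c < d < e < f < g and write every simplex with vertices in increasing order. Then dim K = 1 and the simplices of K are:

  0-simplices (7): a, b, c, d, e, f, g
  1-simplices (9): ab, ag, bg, cf, cg, de, dg, eg, fg

so the chain groups are C_0 ≅ Z^7, C_1 ≅ Z^9.

Boundary ∂_1: C_1 → C_0 maps an edge to its endpoints' difference, ∂[p,q] = q − p. For instance
  ∂ag = g − a.
As a 7×9 matrix over Z this has rank 6, with invariant factors (1,1,1,1,1,1).

Computing H_k = (kernel of ∂_k) / (image of ∂_{k+1}):

  H_0: rank C_0 − rank ∂_1 = 7 − 6 = 1, and the invariant factors of ∂_1 are all 1, so H_0 = Z.
  H_1: rank ker ∂_1 − rank ∂_2 = (9 − 6) − 0 = 3, and there is no ∂_2, so H_1 = Z^3.

As a check, the Euler characteristic is 7 − 9 = -2, which agrees with 1 − 3 = -2.

H_0 ≅ Z,  H_1 ≅ Z^3.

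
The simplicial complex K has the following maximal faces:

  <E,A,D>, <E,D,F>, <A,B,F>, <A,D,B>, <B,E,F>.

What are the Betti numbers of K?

b_0 = 1, b_1 = 1, b_2 = 0.

K has 5 vertices, 10 edges, 5 triangles.
rank ∂_0 = 0, rank ∂_1 = 4 ⇒ b_0 = 5 − 0 − 4 = 1; all invariant factors of ∂_1 are 1 so no torsion. So H_0 ≅ Z.
rank ∂_1 = 4, rank ∂_2 = 5 ⇒ b_1 = 10 − 4 − 5 = 1; all invariant factors of ∂_2 are 1 so no torsion. So H_1 ≅ Z.
rank ∂_2 = 5, rank ∂_3 = 0 ⇒ b_2 = 5 − 5 − 0 = 0. So H_2 ≅ 0.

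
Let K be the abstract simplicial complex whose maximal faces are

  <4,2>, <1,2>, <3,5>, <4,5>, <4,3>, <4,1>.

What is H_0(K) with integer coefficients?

Fix the vertex order 1 < 2 < 3 < 4 < 5 and write every simplex with vertices in increasing order. Then dim K = 1 and the simplices of K are:

  0-simplices (5): [1], [2], [3], [4], [5]
  1-simplices (6): [1,2], [1,4], [2,4], [3,4], [3,5], [4,5]

Hence C_0 ≅ Z^5, C_1 ≅ Z^6.

Boundary ∂_1: C_1 → C_0 is given by ∂[p,q] = [q] − [p].
The 5×6 boundary matrix has rank 4 and Smith normal form diag(1,1,1,1).

Computing H_k = (kernel of ∂_k) / (image of ∂_{k+1}):

  H_0: rank C_0 − rank ∂_1 = 5 − 4 = 1, and the invariant factors of ∂_1 are all 1, so H_0 = Z.

H_0 = Z.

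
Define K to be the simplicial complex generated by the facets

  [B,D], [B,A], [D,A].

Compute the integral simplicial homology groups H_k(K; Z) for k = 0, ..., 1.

H_0 ≅ Z,  H_1 ≅ Z.

Take the total order A < B < D on the vertex set. Then K (dimension 1) consists of the simplices:

  0-simplices (3): A, B, D
  1-simplices (3): AB, AD, BD

giving chain groups C_0 ≅ Z^3, C_1 ≅ Z^3.

The boundary map ∂_1: C_1 → C_0 maps an edge to its endpoints' difference, ∂[p,q] = q − p. For instance
  ∂BD = D − B.
The resulting 3×3 matrix has rank 2, and its Smith normal form has invariant factors (1,1).

From H_k ≅ ker(∂_k) / im(∂_{k+1}) we obtain:

  H_0: rank C_0 − rank ∂_1 = 3 − 2 = 1, and the invariant factors of ∂_1 are all 1, so H_0 ≅ Z.
  H_1: rank ker ∂_1 − rank ∂_2 = (3 − 2) − 0 = 1, and there is no ∂_2, so H_1 ≅ Z.

As a check, the Euler characteristic is 3 − 3 = 0, which agrees with 1 − 1 = 0.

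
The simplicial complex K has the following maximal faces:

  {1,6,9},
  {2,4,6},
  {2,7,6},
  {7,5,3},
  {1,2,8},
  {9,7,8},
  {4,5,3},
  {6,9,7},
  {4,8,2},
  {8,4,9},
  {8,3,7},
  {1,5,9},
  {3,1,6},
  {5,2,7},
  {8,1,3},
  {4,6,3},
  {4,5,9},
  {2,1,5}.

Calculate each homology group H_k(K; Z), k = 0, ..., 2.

H_0 = Z,  H_1 = Z^2,  H_2 = Z.

Fix the vertex order 1 < 2 < 3 < 4 < 5 < 6 < 7 < 8 < 9 and write every simplex with vertices in increasing order. Then dim K = 2 and the simplices of K are:

  0-simplices (9): [1], [2], [3], [4], [5], [6], [7], [8], [9]
  1-simplices (27): (27 of them)
  2-simplices (18): [1,2,5], [1,2,8], [1,3,6], [1,3,8], [1,5,9], [1,6,9], [2,4,6], [2,4,8], [2,5,7], [2,6,7], [3,4,5], [3,4,6], [3,5,7], [3,7,8], [4,5,9], [4,8,9], [6,7,9], [7,8,9]

Hence C_0 ≅ Z^9, C_1 ≅ Z^27, C_2 ≅ Z^18.

The boundary map ∂_1: C_1 → C_0 maps an edge to its endpoints' difference, ∂[p,q] = q − p. For instance
  ∂[6,7] = [7] − [6].
The 9×27 boundary matrix has rank 8 and Smith normal form diag(1,1,1,1,1,1,1,1).

∂_2: C_2 → C_1 sends each 2-simplex [p,q,r] to [q,r] − [p,r] + [p,q]. For instance
  ∂[3,4,6] = [4,6] − [3,6] + [3,4],
  ∂[1,3,8] = [3,8] − [1,8] + [1,3].
As a 27×18 matrix over Z this has rank 17, with invariant factors (1,1,1,1,1,1,1,1,1,1,1,1,1,1,1,1,1).

Computing H_k = (kernel of ∂_k) / (image of ∂_{k+1}):

  H_0: rank C_0 − rank ∂_1 = 9 − 8 = 1, and the invariant factors of ∂_1 are all 1, so H_0 = Z.
  H_1: rank ker ∂_1 − rank ∂_2 = (27 − 8) − 17 = 2, and the invariant factors of ∂_2 are all 1, so H_1 = Z^2.
  H_2: rank ker ∂_2 − rank ∂_3 = (18 − 17) − 0 = 1, and there is no ∂_3, so H_2 = Z.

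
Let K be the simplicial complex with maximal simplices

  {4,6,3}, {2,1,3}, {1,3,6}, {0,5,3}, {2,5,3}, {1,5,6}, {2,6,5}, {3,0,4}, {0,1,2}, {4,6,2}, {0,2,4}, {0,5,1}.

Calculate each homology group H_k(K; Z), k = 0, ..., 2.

Take the total order 0 < 1 < 2 < 3 < 4 < 5 < 6 on the vertex set. Then K (dimension 2) consists of the simplices:

  0-simplices (7): [0], [1], [2], [3], [4], [5], [6]
  1-simplices (18): [0,1], [0,2], [0,3], [0,4], [0,5], [1,2], [1,3], [1,5], [1,6], [2,3], [2,4], [2,5], [2,6], [3,4], [3,5], [3,6], [4,6], [5,6]
  2-simplices (12): [0,1,2], [0,1,5], [0,2,4], [0,3,4], [0,3,5], [1,2,3], [1,3,6], [1,5,6], [2,3,5], [2,4,6], [2,5,6], [3,4,6]

so the chain groups are C_0 ≅ Z^7, C_1 ≅ Z^18, C_2 ≅ Z^12.

Boundary ∂_1: C_1 → C_0 maps an edge to its endpoints' difference, ∂[p,q] = q − p. For instance
  ∂[5,6] = [6] − [5].
As a 7×18 matrix over Z this has rank 6, with invariant factors (1,1,1,1,1,1).

∂_2: C_2 → C_1 sends each 2-simplex [p,q,r] to [q,r] − [p,r] + [p,q]. For instance
  ∂[1,2,3] = [2,3] − [1,3] + [1,2],
  ∂[0,2,4] = [2,4] − [0,4] + [0,2].
The resulting 18×12 matrix has rank 12, and its Smith normal form has invariant factors (1,1,1,1,1,1,1,1,1,1,1,2).

From H_k ≅ ker(∂_k) / im(∂_{k+1}) we obtain:

  H_0: rank C_0 − rank ∂_1 = 7 − 6 = 1, and the invariant factors of ∂_1 are all 1, so H_0 = Z.
  H_1: rank ker ∂_1 − rank ∂_2 = (18 − 6) − 12 = 0, and ∂_2 has invariant factor 2 > 1, so H_1 = Z/2.
  H_2: rank ker ∂_2 − rank ∂_3 = (12 − 12) − 0 = 0, and there is no ∂_3, so H_2 = 0.

(K is a triangulation of the real projective plane RP^2.)

H_0 = Z,  H_1 = Z/2,  H_2 = 0.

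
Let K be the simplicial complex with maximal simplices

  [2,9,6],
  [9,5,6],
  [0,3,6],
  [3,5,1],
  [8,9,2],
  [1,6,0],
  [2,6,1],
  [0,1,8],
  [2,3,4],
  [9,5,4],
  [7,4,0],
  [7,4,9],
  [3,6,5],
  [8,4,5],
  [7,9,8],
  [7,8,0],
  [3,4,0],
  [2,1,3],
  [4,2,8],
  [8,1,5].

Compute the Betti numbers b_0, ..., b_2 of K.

b_0 = 1, b_1 = 1, b_2 = 0.

Fix the vertex order 0 < 1 < 2 < 3 < 4 < 5 < 6 < 7 < 8 < 9 and write every simplex with vertices in increasing order. Then dim K = 2 and the simplices of K are:

  0-simplices (10): [0], [1], [2], [3], [4], [5], [6], [7], [8], [9]
  1-simplices (30): (30 of them)
  2-simplices (20): (20 of them)

so the chain groups are C_0 ≅ Z^10, C_1 ≅ Z^30, C_2 ≅ Z^20.

The boundary map ∂_1: C_1 → C_0 maps an edge to its endpoints' difference, ∂[p,q] = q − p. For instance
  ∂[1,8] = [8] − [1].
As a 10×30 matrix over Z this has rank 9, with invariant factors (1,1,1,1,1,1,1,1,1).

∂_2: C_2 → C_1 sends each 2-simplex [p,q,r] to [q,r] − [p,r] + [p,q]. For instance
  ∂[0,1,6] = [1,6] − [0,6] + [0,1],
  ∂[0,1,8] = [1,8] − [0,8] + [0,1].
This gives a 30×20 integer matrix of rank 20; reducing to Smith normal form yields diagonal entries (1,1,1,1,1,1,1,1,1,1,1,1,1,1,1,1,1,1,1,2).

From H_k ≅ ker(∂_k) / im(∂_{k+1}) we obtain:

  H_0: rank C_0 − rank ∂_1 = 10 − 9 = 1, and the invariant factors of ∂_1 are all 1, so H_0 ≅ Z.
  H_1: rank ker ∂_1 − rank ∂_2 = (30 − 9) − 20 = 1, and ∂_2 has invariant factor 2 > 1, so H_1 ≅ Z × Z/2.
  H_2: rank ker ∂_2 − rank ∂_3 = (20 − 20) − 0 = 0, and there is no ∂_3, so H_2 ≅ 0.

(K is a triangulation of the Klein bottle.)

Hence the Betti numbers are b_0 = 1, b_1 = 1, b_2 = 0.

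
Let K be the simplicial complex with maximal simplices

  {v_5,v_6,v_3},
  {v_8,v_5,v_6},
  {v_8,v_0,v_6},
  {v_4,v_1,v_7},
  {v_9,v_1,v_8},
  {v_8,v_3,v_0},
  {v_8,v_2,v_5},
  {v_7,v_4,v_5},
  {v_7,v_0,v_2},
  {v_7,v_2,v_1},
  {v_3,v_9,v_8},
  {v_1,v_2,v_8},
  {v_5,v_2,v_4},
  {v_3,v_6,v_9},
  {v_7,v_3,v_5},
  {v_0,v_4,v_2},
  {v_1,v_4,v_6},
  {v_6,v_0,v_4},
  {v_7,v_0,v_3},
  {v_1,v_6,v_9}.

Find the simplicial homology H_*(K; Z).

H_0 ≅ Z,  H_1 ≅ Z ⊕ Z/2,  H_2 = 0.

Fix the vertex order v_0 < v_1 < v_2 < v_3 < v_4 < v_5 < v_6 < v_7 < v_8 < v_9 and write every simplex with vertices in increasing order. Then dim K = 2 and the simplices of K are:

  0-simplices (10): [v_0], [v_1], [v_2], [v_3], [v_4], [v_5], [v_6], [v_7], [v_8], [v_9]
  1-simplices (30): (30 of them)
  2-simplices (20): (20 of them)

giving chain groups C_0 ≅ Z^10, C_1 ≅ Z^30, C_2 ≅ Z^20.

Boundary ∂_1: C_1 → C_0 sends each edge [p,q] (with p < q) to q − p.
As a 10×30 matrix over Z this has rank 9, with invariant factors (1,1,1,1,1,1,1,1,1).

∂_2: C_2 → C_1 maps a triangle to the signed sum of its edges. For instance
  ∂[v_3,v_5,v_6] = [v_5,v_6] − [v_3,v_6] + [v_3,v_5],
  ∂[v_1,v_2,v_8] = [v_2,v_8] − [v_1,v_8] + [v_1,v_2].
The 30×20 boundary matrix has rank 20 and Smith normal form diag(1,1,1,1,1,1,1,1,1,1,1,1,1,1,1,1,1,1,1,2).

Computing H_k = (kernel of ∂_k) / (image of ∂_{k+1}):

  H_0: rank C_0 − rank ∂_1 = 10 − 9 = 1, and the invariant factors of ∂_1 are all 1, so H_0 = Z.
  H_1: rank ker ∂_1 − rank ∂_2 = (30 − 9) − 20 = 1, and ∂_2 has invariant factor 2 > 1, so H_1 = Z ⊕ Z/2.
  H_2: rank ker ∂_2 − rank ∂_3 = (20 − 20) − 0 = 0, and there is no ∂_3, so H_2 = 0.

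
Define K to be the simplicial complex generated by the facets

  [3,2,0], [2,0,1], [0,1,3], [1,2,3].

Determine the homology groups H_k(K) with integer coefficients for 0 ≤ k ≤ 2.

H_0 = Z,  H_1 = 0,  H_2 = Z.

We work with the vertex ordering 0 < 1 < 2 < 3. The simplices of K, each written with vertices in increasing order, are:

  0-simplices (4): [0], [1], [2], [3]
  1-simplices (6): [0,1], [0,2], [0,3], [1,2], [1,3], [2,3]
  2-simplices (4): [0,1,2], [0,1,3], [0,2,3], [1,2,3]

so the chain groups are C_0 ≅ Z^4, C_1 ≅ Z^6, C_2 ≅ Z^4.

∂_1: C_1 → C_0 is given by ∂[p,q] = [q] − [p].
As a 4×6 matrix over Z this has rank 3, with invariant factors (1,1,1).

Boundary ∂_2: C_2 → C_1 maps a triangle to the signed sum of its edges. For instance
  ∂[0,1,3] = [1,3] − [0,3] + [0,1],
  ∂[0,2,3] = [2,3] − [0,3] + [0,2].
This gives a 6×4 integer matrix of rank 3; reducing to Smith normal form yields diagonal entries (1,1,1).

Reading off H_k = ker ∂_k / im ∂_{k+1}:

  H_0: rank C_0 − rank ∂_1 = 4 − 3 = 1, and the invariant factors of ∂_1 are all 1, so H_0 ≅ Z.
  H_1: rank ker ∂_1 − rank ∂_2 = (6 − 3) − 3 = 0, and the invariant factors of ∂_2 are all 1, so H_1 ≅ 0.
  H_2: rank ker ∂_2 − rank ∂_3 = (4 − 3) − 0 = 1, and there is no ∂_3, so H_2 ≅ Z.

As a check, the Euler characteristic is 4 − 6 + 4 = 2, which agrees with 1 − 0 + 1 = 2.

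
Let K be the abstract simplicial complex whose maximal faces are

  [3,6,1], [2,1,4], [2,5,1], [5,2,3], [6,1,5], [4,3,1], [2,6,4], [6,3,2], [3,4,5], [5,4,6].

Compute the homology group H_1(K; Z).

H_1 ≅ Z/2Z.

Take the total order 1 < 2 < 3 < 4 < 5 < 6 on the vertex set. Then K (dimension 2) consists of the simplices:

  0-simplices (6): [1], [2], [3], [4], [5], [6]
  1-simplices (15): [1,2], [1,3], [1,4], [1,5], [1,6], [2,3], [2,4], [2,5], [2,6], [3,4], [3,5], [3,6], [4,5], [4,6], [5,6]
  2-simplices (10): [1,2,4], [1,2,5], [1,3,4], [1,3,6], [1,5,6], [2,3,5], [2,3,6], [2,4,6], [3,4,5], [4,5,6]

Hence C_0 ≅ Z^6, C_1 ≅ Z^15, C_2 ≅ Z^10.

∂_1: C_1 → C_0 sends each edge [p,q] (with p < q) to q − p. For instance
  ∂[2,4] = [4] − [2].
As a 6×15 matrix over Z this has rank 5, with invariant factors (1,1,1,1,1).

Boundary ∂_2: C_2 → C_1 maps a triangle to the signed sum of its edges. For instance
  ∂[4,5,6] = [5,6] − [4,6] + [4,5],
  ∂[1,3,6] = [3,6] − [1,6] + [1,3].
This gives a 15×10 integer matrix of rank 10; reducing to Smith normal form yields diagonal entries (1,1,1,1,1,1,1,1,1,2).

Computing H_k = (kernel of ∂_k) / (image of ∂_{k+1}):

  H_1: rank ker ∂_1 − rank ∂_2 = (15 − 5) − 10 = 0, and ∂_2 has invariant factor 2 > 1, so H_1 = Z/2Z.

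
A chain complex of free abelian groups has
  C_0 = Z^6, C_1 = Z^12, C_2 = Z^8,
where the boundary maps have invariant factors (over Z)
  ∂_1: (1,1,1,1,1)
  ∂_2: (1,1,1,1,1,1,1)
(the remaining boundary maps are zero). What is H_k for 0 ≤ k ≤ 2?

H_0 ≅ Z,  H_1 = 0,  H_2 ≅ Z.

H_0: b_0 = 6 − 0 − 5 = 1; torsion from ∂_1 factors > 1: none. So H_0 ≅ Z.
H_1: b_1 = 12 − 5 − 7 = 0; torsion from ∂_2 factors > 1: none. So H_1 ≅ 0.
H_2: b_2 = 8 − 7 − 0 = 1; torsion from ∂_3 factors > 1: none. So H_2 ≅ Z.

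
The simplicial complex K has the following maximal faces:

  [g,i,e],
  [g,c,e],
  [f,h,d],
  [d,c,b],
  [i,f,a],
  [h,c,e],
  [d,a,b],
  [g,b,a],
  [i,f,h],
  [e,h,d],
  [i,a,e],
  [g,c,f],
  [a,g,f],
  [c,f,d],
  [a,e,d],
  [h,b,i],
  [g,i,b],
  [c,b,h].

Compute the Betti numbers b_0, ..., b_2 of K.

b_0 = 1, b_1 = 1, b_2 = 0.

Fix the vertex order a < b < c < d < e < f < g < h < i and write every simplex with vertices in increasing order. Then dim K = 2 and the simplices of K are:

  0-simplices (9): a, b, c, d, e, f, g, h, i
  1-simplices (27): ab, ad, ae, af, ag, ai, bc, bd, bg, bh, bi, cd, ce, cf, cg, ch, de, df, dh, eg, eh, ei, fg, fh, fi, gi, hi
  2-simplices (18): abd, abg, ade, aei, afg, afi, bcd, bch, bgi, bhi, cdf, ceg, ceh, cfg, deh, dfh, egi, fhi

so the chain groups are C_0 ≅ Z^9, C_1 ≅ Z^27, C_2 ≅ Z^18.

The boundary map ∂_1: C_1 → C_0 is given by ∂[p,q] = [q] − [p]. For instance
  ∂bh = h − b.
The 9×27 boundary matrix has rank 8 and Smith normal form diag(1,1,1,1,1,1,1,1).

∂_2: C_2 → C_1 maps a triangle to the signed sum of its edges. For instance
  ∂ade = de − ae + ad,
  ∂abg = bg − ag + ab.
As a 27×18 matrix over Z this has rank 18, with invariant factors (1,1,1,1,1,1,1,1,1,1,1,1,1,1,1,1,1,2).

From H_k ≅ ker(∂_k) / im(∂_{k+1}) we obtain:

  H_0: rank C_0 − rank ∂_1 = 9 − 8 = 1, and the invariant factors of ∂_1 are all 1, so H_0 ≅ Z.
  H_1: rank ker ∂_1 − rank ∂_2 = (27 − 8) − 18 = 1, and ∂_2 has invariant factor 2 > 1, so H_1 ≅ Z ⊕ Z/2.
  H_2: rank ker ∂_2 − rank ∂_3 = (18 − 18) − 0 = 0, and there is no ∂_3, so H_2 ≅ 0.

Hence the Betti numbers are b_0 = 1, b_1 = 1, b_2 = 0.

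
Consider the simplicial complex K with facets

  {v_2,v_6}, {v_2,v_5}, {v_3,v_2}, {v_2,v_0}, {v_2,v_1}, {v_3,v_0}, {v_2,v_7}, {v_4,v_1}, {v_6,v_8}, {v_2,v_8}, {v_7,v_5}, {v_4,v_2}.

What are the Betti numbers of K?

b_0 = 1, b_1 = 4.

We work with the vertex ordering v_0 < v_1 < v_2 < v_3 < v_4 < v_5 < v_6 < v_7 < v_8. The simplices of K, each written with vertices in increasing order, are:

  0-simplices (9): [v_0], [v_1], [v_2], [v_3], [v_4], [v_5], [v_6], [v_7], [v_8]
  1-simplices (12): [v_0,v_2], [v_0,v_3], [v_1,v_2], [v_1,v_4], [v_2,v_3], [v_2,v_4], [v_2,v_5], [v_2,v_6], [v_2,v_7], [v_2,v_8], [v_5,v_7], [v_6,v_8]

giving chain groups C_0 ≅ Z^9, C_1 ≅ Z^12.

The boundary map ∂_1: C_1 → C_0 sends each edge [p,q] (with p < q) to q − p. For instance
  ∂[v_0,v_3] = [v_3] − [v_0].
The resulting 9×12 matrix has rank 8, and its Smith normal form has invariant factors (1,1,1,1,1,1,1,1).

Reading off H_k = ker ∂_k / im ∂_{k+1}:

  H_0: rank C_0 − rank ∂_1 = 9 − 8 = 1, and the invariant factors of ∂_1 are all 1, so H_0 ≅ Z.
  H_1: rank ker ∂_1 − rank ∂_2 = (12 − 8) − 0 = 4, and there is no ∂_2, so H_1 ≅ Z^4.

As a check, the Euler characteristic is 9 − 12 = -3, which agrees with 1 − 4 = -3.
(K is a triangulation of a wedge of 4 circles.)

Hence the Betti numbers are b_0 = 1, b_1 = 4.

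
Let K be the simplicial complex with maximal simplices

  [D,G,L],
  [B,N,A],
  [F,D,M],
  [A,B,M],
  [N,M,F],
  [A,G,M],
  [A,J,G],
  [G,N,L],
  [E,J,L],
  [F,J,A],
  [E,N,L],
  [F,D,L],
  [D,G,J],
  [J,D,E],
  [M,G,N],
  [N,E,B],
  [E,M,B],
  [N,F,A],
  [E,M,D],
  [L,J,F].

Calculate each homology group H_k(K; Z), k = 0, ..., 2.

H_0 = Z,  H_1 = Z ⊕ Z/2,  H_2 = 0.

Take the total order A < B < D < E < F < G < J < L < M < N on the vertex set. Then K (dimension 2) consists of the simplices:

  0-simplices (10): A, B, D, E, F, G, J, L, M, N
  1-simplices (30): AB, AF, AG, AJ, AM, AN, BE, BM, BN, DE, DF, DG, DJ, DL, DM, EJ, EL, EM, EN, FJ, FL, FM, FN, GJ, GL, GM, GN, JL, LN, MN
  2-simplices (20): ABM, ABN, AFJ, AFN, AGJ, AGM, BEM, BEN, DEJ, DEM, DFL, DFM, DGJ, DGL, EJL, ELN, FJL, FMN, GLN, GMN

Hence C_0 ≅ Z^10, C_1 ≅ Z^30, C_2 ≅ Z^20.

∂_1: C_1 → C_0 sends each edge [p,q] (with p < q) to q − p.
The 10×30 boundary matrix has rank 9 and Smith normal form diag(1,1,1,1,1,1,1,1,1).

The boundary map ∂_2: C_2 → C_1 acts by ∂[p,q,r] = [q,r] − [p,r] + [p,q]. For instance
  ∂FJL = JL − FL + FJ,
  ∂BEN = EN − BN + BE.
As a 30×20 matrix over Z this has rank 20, with invariant factors (1,1,1,1,1,1,1,1,1,1,1,1,1,1,1,1,1,1,1,2).

Now H_k = ker ∂_k / im ∂_{k+1}, so:

  H_0: rank C_0 − rank ∂_1 = 10 − 9 = 1, and the invariant factors of ∂_1 are all 1, so H_0 ≅ Z.
  H_1: rank ker ∂_1 − rank ∂_2 = (30 − 9) − 20 = 1, and ∂_2 has invariant factor 2 > 1, so H_1 ≅ Z ⊕ Z/2.
  H_2: rank ker ∂_2 − rank ∂_3 = (20 − 20) − 0 = 0, and there is no ∂_3, so H_2 ≅ 0.

As a check, the Euler characteristic is 10 − 30 + 20 = 0, which agrees with 1 − 1 + 0 = 0.
(K is a triangulation of the Klein bottle.)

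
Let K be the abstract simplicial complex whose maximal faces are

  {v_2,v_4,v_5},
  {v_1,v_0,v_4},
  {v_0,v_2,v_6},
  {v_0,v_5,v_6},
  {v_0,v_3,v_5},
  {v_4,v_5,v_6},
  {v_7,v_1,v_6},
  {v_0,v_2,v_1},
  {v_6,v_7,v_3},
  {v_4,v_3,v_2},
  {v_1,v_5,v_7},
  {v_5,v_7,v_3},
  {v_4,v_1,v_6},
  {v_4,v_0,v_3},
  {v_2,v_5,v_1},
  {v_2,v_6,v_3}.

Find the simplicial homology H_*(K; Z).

H_0 = Z,  H_1 = Z^2,  H_2 = Z.

We work with the vertex ordering v_0 < v_1 < v_2 < v_3 < v_4 < v_5 < v_6 < v_7. The simplices of K, each written with vertices in increasing order, are:

  0-simplices (8): [v_0], [v_1], [v_2], [v_3], [v_4], [v_5], [v_6], [v_7]
  1-simplices (24): (24 of them)
  2-simplices (16): (16 of them)

giving chain groups C_0 ≅ Z^8, C_1 ≅ Z^24, C_2 ≅ Z^16.

∂_1: C_1 → C_0 maps an edge to its endpoints' difference, ∂[p,q] = q − p.
The resulting 8×24 matrix has rank 7, and its Smith normal form has invariant factors (1,1,1,1,1,1,1).

Boundary ∂_2: C_2 → C_1 maps a triangle to the signed sum of its edges. For instance
  ∂[v_0,v_1,v_2] = [v_1,v_2] − [v_0,v_2] + [v_0,v_1],
  ∂[v_2,v_3,v_6] = [v_3,v_6] − [v_2,v_6] + [v_2,v_3].
As a 24×16 matrix over Z this has rank 15, with invariant factors (1,1,1,1,1,1,1,1,1,1,1,1,1,1,1).

Reading off H_k = ker ∂_k / im ∂_{k+1}:

  H_0: rank C_0 − rank ∂_1 = 8 − 7 = 1, and the invariant factors of ∂_1 are all 1, so H_0 = Z.
  H_1: rank ker ∂_1 − rank ∂_2 = (24 − 7) − 15 = 2, and the invariant factors of ∂_2 are all 1, so H_1 = Z^2.
  H_2: rank ker ∂_2 − rank ∂_3 = (16 − 15) − 0 = 1, and there is no ∂_3, so H_2 = Z.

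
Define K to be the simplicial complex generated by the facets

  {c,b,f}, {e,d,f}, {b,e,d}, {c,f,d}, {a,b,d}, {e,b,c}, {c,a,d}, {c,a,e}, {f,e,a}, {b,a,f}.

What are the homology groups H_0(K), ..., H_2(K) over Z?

Take the total order a < b < c < d < e < f on the vertex set. Then K (dimension 2) consists of the simplices:

  0-simplices (6): a, b, c, d, e, f
  1-simplices (15): ab, ac, ad, ae, af, bc, bd, be, bf, cd, ce, cf, de, df, ef
  2-simplices (10): abd, abf, acd, ace, aef, bce, bcf, bde, cdf, def

so the chain groups are C_0 ≅ Z^6, C_1 ≅ Z^15, C_2 ≅ Z^10.

Boundary ∂_1: C_1 → C_0 is given by ∂[p,q] = [q] − [p]. For instance
  ∂ac = c − a.
As a 6×15 matrix over Z this has rank 5, with invariant factors (1,1,1,1,1).

∂_2: C_2 → C_1 acts by ∂[p,q,r] = [q,r] − [p,r] + [p,q]. For instance
  ∂def = ef − df + de,
  ∂ace = ce − ae + ac.
The 15×10 boundary matrix has rank 10 and Smith normal form diag(1,1,1,1,1,1,1,1,1,2).

From H_k ≅ ker(∂_k) / im(∂_{k+1}) we obtain:

  H_0: rank C_0 − rank ∂_1 = 6 − 5 = 1, and the invariant factors of ∂_1 are all 1, so H_0 = Z.
  H_1: rank ker ∂_1 − rank ∂_2 = (15 − 5) − 10 = 0, and ∂_2 has invariant factor 2 > 1, so H_1 = Z/2Z.
  H_2: rank ker ∂_2 − rank ∂_3 = (10 − 10) − 0 = 0, and there is no ∂_3, so H_2 = 0.

H_0 = Z,  H_1 = Z/2Z,  H_2 = 0.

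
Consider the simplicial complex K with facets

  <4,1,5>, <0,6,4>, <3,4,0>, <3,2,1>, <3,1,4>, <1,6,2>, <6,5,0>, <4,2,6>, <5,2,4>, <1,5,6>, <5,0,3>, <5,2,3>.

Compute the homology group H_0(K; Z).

H_0 ≅ Z.

Take the total order 0 < 1 < 2 < 3 < 4 < 5 < 6 on the vertex set. Then K (dimension 2) consists of the simplices:

  0-simplices (7): [0], [1], [2], [3], [4], [5], [6]
  1-simplices (18): [0,3], [0,4], [0,5], [0,6], [1,2], [1,3], [1,4], [1,5], [1,6], [2,3], [2,4], [2,5], [2,6], [3,4], [3,5], [4,5], [4,6], [5,6]
  2-simplices (12): [0,3,4], [0,3,5], [0,4,6], [0,5,6], [1,2,3], [1,2,6], [1,3,4], [1,4,5], [1,5,6], [2,3,5], [2,4,5], [2,4,6]

giving chain groups C_0 ≅ Z^7, C_1 ≅ Z^18, C_2 ≅ Z^12.

Boundary ∂_1: C_1 → C_0 is given by ∂[p,q] = [q] − [p]. For instance
  ∂[1,3] = [3] − [1].
This gives a 7×18 integer matrix of rank 6; reducing to Smith normal form yields diagonal entries (1,1,1,1,1,1).

Boundary ∂_2: C_2 → C_1 sends each 2-simplex [p,q,r] to [q,r] − [p,r] + [p,q]. For instance
  ∂[2,4,6] = [4,6] − [2,6] + [2,4],
  ∂[2,4,5] = [4,5] − [2,5] + [2,4].
The resulting 18×12 matrix has rank 12, and its Smith normal form has invariant factors (1,1,1,1,1,1,1,1,1,1,1,2).

Now H_k = ker ∂_k / im ∂_{k+1}, so:

  H_0: rank C_0 − rank ∂_1 = 7 − 6 = 1, and the invariant factors of ∂_1 are all 1, so H_0 ≅ Z.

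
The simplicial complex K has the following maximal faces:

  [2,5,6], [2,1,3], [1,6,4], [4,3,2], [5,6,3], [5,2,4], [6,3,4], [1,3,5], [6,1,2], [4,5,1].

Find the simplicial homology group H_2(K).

H_2 = 0.

K has 6 vertices, 15 edges, 10 triangles.
rank ∂_2 = 10, rank ∂_3 = 0 ⇒ b_2 = 10 − 10 − 0 = 0. So H_2 = 0.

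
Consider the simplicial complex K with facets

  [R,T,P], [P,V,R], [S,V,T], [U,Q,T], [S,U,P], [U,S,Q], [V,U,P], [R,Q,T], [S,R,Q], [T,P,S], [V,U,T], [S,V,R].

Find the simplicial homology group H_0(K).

H_0 = Z.

K has 7 vertices, 18 edges, 12 triangles.
rank ∂_0 = 0, rank ∂_1 = 6 ⇒ b_0 = 7 − 0 − 6 = 1; all invariant factors of ∂_1 are 1 so no torsion. So H_0 = Z.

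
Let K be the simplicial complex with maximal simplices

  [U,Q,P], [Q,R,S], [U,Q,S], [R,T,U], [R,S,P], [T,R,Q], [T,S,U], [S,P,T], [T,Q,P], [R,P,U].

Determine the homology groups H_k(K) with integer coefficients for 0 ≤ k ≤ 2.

H_0 = Z,  H_1 = Z/2Z,  H_2 = 0.

Order the vertices as P < Q < R < S < T < U. Listing each simplex with vertices in this order, K has dimension 2 with simplices:

  0-simplices (6): P, Q, R, S, T, U
  1-simplices (15): PQ, PR, PS, PT, PU, QR, QS, QT, QU, RS, RT, RU, ST, SU, TU
  2-simplices (10): PQT, PQU, PRS, PRU, PST, QRS, QRT, QSU, RTU, STU

Hence C_0 ≅ Z^6, C_1 ≅ Z^15, C_2 ≅ Z^10.

The boundary map ∂_1: C_1 → C_0 sends each edge [p,q] (with p < q) to q − p. For instance
  ∂PT = T − P.
The resulting 6×15 matrix has rank 5, and its Smith normal form has invariant factors (1,1,1,1,1).

Boundary ∂_2: C_2 → C_1 sends each 2-simplex [p,q,r] to [q,r] − [p,r] + [p,q]. For instance
  ∂RTU = TU − RU + RT,
  ∂PQU = QU − PU + PQ.
The resulting 15×10 matrix has rank 10, and its Smith normal form has invariant factors (1,1,1,1,1,1,1,1,1,2).

Computing H_k = (kernel of ∂_k) / (image of ∂_{k+1}):

  H_0: rank C_0 − rank ∂_1 = 6 − 5 = 1, and the invariant factors of ∂_1 are all 1, so H_0 ≅ Z.
  H_1: rank ker ∂_1 − rank ∂_2 = (15 − 5) − 10 = 0, and ∂_2 has invariant factor 2 > 1, so H_1 ≅ Z/2Z.
  H_2: rank ker ∂_2 − rank ∂_3 = (10 − 10) − 0 = 0, and there is no ∂_3, so H_2 ≅ 0.

(K is a triangulation of the real projective plane RP^2.)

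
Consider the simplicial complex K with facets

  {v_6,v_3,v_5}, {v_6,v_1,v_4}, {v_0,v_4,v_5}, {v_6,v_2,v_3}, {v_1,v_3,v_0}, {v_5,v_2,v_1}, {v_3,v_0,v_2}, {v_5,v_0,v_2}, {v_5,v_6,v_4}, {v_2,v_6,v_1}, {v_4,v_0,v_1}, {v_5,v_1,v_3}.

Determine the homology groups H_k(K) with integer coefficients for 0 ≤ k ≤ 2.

H_0 = Z,  H_1 = Z/2,  H_2 = 0.

Take the total order v_0 < v_1 < v_2 < v_3 < v_4 < v_5 < v_6 on the vertex set. Then K (dimension 2) consists of the simplices:

  0-simplices (7): [v_0], [v_1], [v_2], [v_3], [v_4], [v_5], [v_6]
  1-simplices (18): (18 of them)
  2-simplices (12): (12 of them)

giving chain groups C_0 ≅ Z^7, C_1 ≅ Z^18, C_2 ≅ Z^12.

∂_1: C_1 → C_0 maps an edge to its endpoints' difference, ∂[p,q] = q − p. For instance
  ∂[v_1,v_3] = [v_3] − [v_1].
The resulting 7×18 matrix has rank 6, and its Smith normal form has invariant factors (1,1,1,1,1,1).

Boundary ∂_2: C_2 → C_1 acts by ∂[p,q,r] = [q,r] − [p,r] + [p,q]. For instance
  ∂[v_1,v_3,v_5] = [v_3,v_5] − [v_1,v_5] + [v_1,v_3],
  ∂[v_2,v_3,v_6] = [v_3,v_6] − [v_2,v_6] + [v_2,v_3].
The resulting 18×12 matrix has rank 12, and its Smith normal form has invariant factors (1,1,1,1,1,1,1,1,1,1,1,2).

Now H_k = ker ∂_k / im ∂_{k+1}, so:

  H_0: rank C_0 − rank ∂_1 = 7 − 6 = 1, and the invariant factors of ∂_1 are all 1, so H_0 = Z.
  H_1: rank ker ∂_1 − rank ∂_2 = (18 − 6) − 12 = 0, and ∂_2 has invariant factor 2 > 1, so H_1 = Z/2.
  H_2: rank ker ∂_2 − rank ∂_3 = (12 − 12) − 0 = 0, and there is no ∂_3, so H_2 = 0.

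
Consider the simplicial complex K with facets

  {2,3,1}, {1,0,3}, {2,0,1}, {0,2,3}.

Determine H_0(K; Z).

We work with the vertex ordering 0 < 1 < 2 < 3. The simplices of K, each written with vertices in increasing order, are:

  0-simplices (4): [0], [1], [2], [3]
  1-simplices (6): [0,1], [0,2], [0,3], [1,2], [1,3], [2,3]
  2-simplices (4): [0,1,2], [0,1,3], [0,2,3], [1,2,3]

giving chain groups C_0 ≅ Z^4, C_1 ≅ Z^6, C_2 ≅ Z^4.

Boundary ∂_1: C_1 → C_0 is given by ∂[p,q] = [q] − [p]. For instance
  ∂[1,2] = [2] − [1].
This gives a 4×6 integer matrix of rank 3; reducing to Smith normal form yields diagonal entries (1,1,1).

Boundary ∂_2: C_2 → C_1 acts by ∂[p,q,r] = [q,r] − [p,r] + [p,q]. For instance
  ∂[0,1,3] = [1,3] − [0,3] + [0,1],
  ∂[0,2,3] = [2,3] − [0,3] + [0,2].
The 6×4 boundary matrix has rank 3 and Smith normal form diag(1,1,1).

Now H_k = ker ∂_k / im ∂_{k+1}, so:

  H_0: rank C_0 − rank ∂_1 = 4 − 3 = 1, and the invariant factors of ∂_1 are all 1, so H_0 ≅ Z.

H_0 ≅ Z.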